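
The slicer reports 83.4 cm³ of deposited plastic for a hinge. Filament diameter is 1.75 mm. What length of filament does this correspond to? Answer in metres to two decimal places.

Cross-section of 1.75 mm filament: π·(1.75/2)² = 2.4053 mm².
L = 83400 mm³ / 2.4053 mm² = 34673.43 mm, i.e. 34.67 m.

34.67 m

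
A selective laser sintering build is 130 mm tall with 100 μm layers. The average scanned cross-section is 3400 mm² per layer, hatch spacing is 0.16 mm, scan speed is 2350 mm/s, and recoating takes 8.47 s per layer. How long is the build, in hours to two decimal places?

Layers = ⌈130/0.1⌉ = 1300.
Scan path per layer = 3400 / 0.16 = 21250 mm.
Laser time per layer: 21250 / 2350 → 9.0426 s.
Per-layer time = 9.0426 + 8.47, so 17.5126 s.
Build time = 1300 × 17.5126 = 22766.38 s = 6.32 hours.

6.32 hours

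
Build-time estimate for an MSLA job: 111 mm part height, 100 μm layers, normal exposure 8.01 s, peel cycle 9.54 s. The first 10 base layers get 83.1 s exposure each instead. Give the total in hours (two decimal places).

5.62 hours

Layers = ⌈111/0.1⌉ = 1110.
Base layers: 10 × (83.1 + 9.54) → 926.4 s.
Normal layers = 1100 × (8.01 + 9.54) = 19305 s.
Sum: 926.4 + 19305 = 20231.4 s → 5.62 hours.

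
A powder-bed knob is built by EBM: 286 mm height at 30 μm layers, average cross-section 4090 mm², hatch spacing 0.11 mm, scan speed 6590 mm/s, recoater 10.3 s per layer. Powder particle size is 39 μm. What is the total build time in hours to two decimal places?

42.22 hours

Layers = ⌈286/0.03⌉ = 9534.
Per-layer scan distance = 4090 / 0.11 = 37181.8 mm.
Beam time per layer = 37181.8 / 6590 = 5.6422 s.
Layer cycle: 5.6422 + 10.3 → 15.9422 s.
9534 layers × 15.9422 s/layer = 151992.9348 s, i.e. 42.22 hours.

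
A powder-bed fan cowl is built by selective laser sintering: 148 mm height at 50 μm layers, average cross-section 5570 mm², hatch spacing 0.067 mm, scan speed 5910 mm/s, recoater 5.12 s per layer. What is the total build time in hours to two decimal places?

15.78 hours

Layers = ⌈148/0.05⌉ = 2960.
Per-layer scan distance = 5570 / 0.067 = 83134.3 mm.
Laser time per layer = 83134.3 / 5910, so 14.0667 s.
Time per layer = 14.0667 + 5.12 = 19.1867 s.
Total: 2960 × 19.1867 s = 56792.632 s → 15.78 hours.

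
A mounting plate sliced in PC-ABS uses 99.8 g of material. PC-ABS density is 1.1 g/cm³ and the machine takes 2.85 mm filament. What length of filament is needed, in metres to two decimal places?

14.22 m

Extruded volume: 99.8/1.1 = 90.7273 cm³ (90727.3 mm³).
Filament cross-section = π × (2.85/2)² = 6.3794 mm².
L = V/A = 90727.3/6.3794 = 14221.92 mm → 14.22 m.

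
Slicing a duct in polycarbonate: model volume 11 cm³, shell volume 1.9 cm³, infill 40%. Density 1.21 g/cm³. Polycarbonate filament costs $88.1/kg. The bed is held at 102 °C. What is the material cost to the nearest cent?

Infill region = 11 − 1.9 = 9.1 cm³.
Deposited infill = 0.40 × 9.1 = 3.64 cm³.
Total printed volume: 1.9 + 3.64 → 5.54 cm³.
Mass: 5.54 × 1.21 → 6.7034 g.
Cost = 6.7034 g / 1000 × $88.1/kg = $0.59.

$0.59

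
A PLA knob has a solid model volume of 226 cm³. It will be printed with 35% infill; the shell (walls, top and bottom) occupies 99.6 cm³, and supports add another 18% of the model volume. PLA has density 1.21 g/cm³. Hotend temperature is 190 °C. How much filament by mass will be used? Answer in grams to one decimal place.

223.3 g

Volume inside the shell = 226 − 99.6, so 126.4 cm³.
Infill volume: 0.35 × 126.4 → 44.24 cm³.
Support = 0.18 × 226 = 40.68 cm³.
Total extruded = 99.6 + 44.24 + 40.68 = 184.52 cm³.
Mass = 184.52 × 1.21, so 223.2692 g.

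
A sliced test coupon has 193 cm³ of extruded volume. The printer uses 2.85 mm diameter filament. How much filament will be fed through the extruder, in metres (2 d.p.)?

Filament cross-section = π × (2.85/2)² = 6.3794 mm².
L = 193000 mm³ / 6.3794 mm² = 30253.63 mm, i.e. 30.25 m.

30.25 m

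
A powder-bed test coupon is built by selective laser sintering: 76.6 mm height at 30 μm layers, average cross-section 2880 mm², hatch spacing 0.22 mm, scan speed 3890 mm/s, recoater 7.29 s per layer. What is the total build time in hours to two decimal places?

Layers = ⌈76.6/0.03⌉ = 2554.
Hatch length per layer: 2880 / 0.22 → 13090.9 mm.
Laser time per layer = 13090.9 / 3890 = 3.3653 s.
Layer cycle: 3.3653 + 7.29 → 10.6553 s.
Total: 2554 × 10.6553 s = 27213.6362 s → 7.56 hours.

7.56 hours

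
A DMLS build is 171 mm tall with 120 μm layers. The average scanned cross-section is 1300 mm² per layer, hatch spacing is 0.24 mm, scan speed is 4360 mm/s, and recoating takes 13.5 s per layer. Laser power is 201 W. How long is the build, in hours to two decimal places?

5.84 hours

Number of layers: 171 / 0.12 → 1425 (rounded up).
Per-layer scan distance: 1300 / 0.24 → 5416.7 mm.
Per-layer scan time = 5416.7 / 4360, so 1.2424 s.
Time per layer = 1.2424 + 13.5 = 14.7424 s.
Total: 1425 × 14.7424 s = 21007.92 s → 5.84 hours.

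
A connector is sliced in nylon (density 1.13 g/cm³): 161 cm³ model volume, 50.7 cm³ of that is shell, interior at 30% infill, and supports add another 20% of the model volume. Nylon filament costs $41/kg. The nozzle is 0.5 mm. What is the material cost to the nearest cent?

Interior volume = 161 − 50.7, so 110.3 cm³.
Deposited infill = 0.30 × 110.3, so 33.09 cm³.
Support = 0.20 × 161 = 32.2 cm³.
Total printed volume = 50.7 + 33.09 + 32.2, so 115.99 cm³.
Mass = 115.99 × 1.13 = 131.0687 g.
At $41/kg: 131.0687/1000 × 41 = $5.37.

$5.37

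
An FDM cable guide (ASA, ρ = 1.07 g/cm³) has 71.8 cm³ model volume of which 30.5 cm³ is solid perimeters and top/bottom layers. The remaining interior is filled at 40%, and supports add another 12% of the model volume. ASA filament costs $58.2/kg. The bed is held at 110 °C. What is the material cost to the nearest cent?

$3.46

Volume inside the shell = 71.8 − 30.5 = 41.3 cm³.
Infill volume: 0.40 × 41.3 → 16.52 cm³.
Support = 0.12 × 71.8, so 8.616 cm³.
Total extruded: 30.5 + 16.52 + 8.616 → 55.636 cm³.
Mass: 55.636 × 1.07 → 59.53052 g.
Cost = 59.53052 g / 1000 × $58.2/kg = $3.46.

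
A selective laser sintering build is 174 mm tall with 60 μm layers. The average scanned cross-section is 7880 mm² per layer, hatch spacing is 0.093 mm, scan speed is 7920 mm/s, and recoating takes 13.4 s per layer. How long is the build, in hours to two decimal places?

19.41 hours

Layers = ⌈174/0.06⌉ = 2900.
Per-layer scan distance = 7880 / 0.093, so 84731.2 mm.
Laser time per layer = 84731.2 / 7920, so 10.6984 s.
Layer cycle = 10.6984 + 13.4 = 24.0984 s.
Build time = 2900 × 24.0984 = 69885.36 s = 19.41 hours.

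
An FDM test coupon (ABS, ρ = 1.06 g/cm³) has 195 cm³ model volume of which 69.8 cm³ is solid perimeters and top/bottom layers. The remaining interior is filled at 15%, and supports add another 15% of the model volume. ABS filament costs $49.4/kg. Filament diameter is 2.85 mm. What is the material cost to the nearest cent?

Interior volume = 195 − 69.8 = 125.2 cm³.
Infill deposited = 0.15 × 125.2 = 18.78 cm³.
Support: 0.15 × 195 → 29.25 cm³.
Total printed volume: 69.8 + 18.78 + 29.25 → 117.83 cm³.
Mass: 117.83 × 1.06 → 124.8998 g.
Cost = 124.8998 g / 1000 × $49.4/kg = $6.17.

$6.17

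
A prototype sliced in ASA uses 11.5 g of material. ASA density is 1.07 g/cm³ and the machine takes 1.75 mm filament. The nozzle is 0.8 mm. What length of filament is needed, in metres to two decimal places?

4.47 m

Extruded volume: 11.5/1.07 = 10.7477 cm³ (10747.7 mm³).
Filament cross-section = π × (1.75/2)² = 2.4053 mm².
L = V/A = 10747.7/2.4053 = 4468.34 mm → 4.47 m.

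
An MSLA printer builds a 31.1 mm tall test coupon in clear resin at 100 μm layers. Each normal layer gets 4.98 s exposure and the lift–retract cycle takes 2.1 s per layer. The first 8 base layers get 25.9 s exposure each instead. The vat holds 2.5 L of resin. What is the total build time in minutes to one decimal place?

Layers = ⌈31.1/0.1⌉ = 311.
Burn-in layers = 8 × (25.9 + 2.1) = 224 s.
Remaining layers = 303 × (4.98 + 2.1), so 2145.24 s.
Sum: 224 + 2145.24 = 2369.24 s → 39.5 minutes.

39.5 minutes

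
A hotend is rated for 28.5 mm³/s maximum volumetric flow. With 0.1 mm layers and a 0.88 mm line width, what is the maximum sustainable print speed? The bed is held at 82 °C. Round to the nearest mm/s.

Bead cross-section = 0.1 × 0.88, so 0.088 mm².
Max speed = 28.5 / 0.088 = 323.86 ≈ 324 mm/s.

324 mm/s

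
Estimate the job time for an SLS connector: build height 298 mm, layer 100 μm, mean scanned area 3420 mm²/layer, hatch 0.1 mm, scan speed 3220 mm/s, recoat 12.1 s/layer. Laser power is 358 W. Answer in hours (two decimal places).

Layers = ⌈298/0.1⌉ = 2980.
Scan path per layer = 3420 / 0.1 = 34200 mm.
Laser time per layer = 34200 / 3220, so 10.6211 s.
Per-layer time = 10.6211 + 12.1, so 22.7211 s.
Build time = 2980 × 22.7211 = 67708.878 s = 18.81 hours.

18.81 hours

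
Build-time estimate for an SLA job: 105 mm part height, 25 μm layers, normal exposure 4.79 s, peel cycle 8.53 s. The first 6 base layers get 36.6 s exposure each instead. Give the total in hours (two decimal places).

15.59 hours

Layer count = ceil(105 / 0.025) = 4200.
Burn-in layers = 6 × (36.6 + 8.53) = 270.78 s.
Regular layers = 4194 × (4.79 + 8.53), so 55864.08 s.
Sum: 270.78 + 55864.08 = 56134.86 s → 15.59 hours.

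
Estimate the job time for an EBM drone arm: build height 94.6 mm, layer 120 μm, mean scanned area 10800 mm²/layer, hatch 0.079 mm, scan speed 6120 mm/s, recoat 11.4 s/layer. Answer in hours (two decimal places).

7.39 hours

Layer count = ceil(94.6 / 0.12) = 789.
Per-layer scan distance: 10800 / 0.079 → 136708.9 mm.
Beam time per layer = 136708.9 / 6120, so 22.3381 s.
Time per layer: 22.3381 + 11.4 → 33.7381 s.
Total: 789 × 33.7381 s = 26619.3609 s → 7.39 hours.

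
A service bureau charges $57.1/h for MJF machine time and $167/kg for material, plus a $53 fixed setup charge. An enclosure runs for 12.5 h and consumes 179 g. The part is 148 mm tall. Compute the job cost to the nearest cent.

Machine-time cost = 57.1 × 12.5 = $713.75.
Material cost = 167 × 179/1000 = $29.893.
Total = 713.75 + 29.893 + 53 = 796.643 ≈ $796.64.

$796.64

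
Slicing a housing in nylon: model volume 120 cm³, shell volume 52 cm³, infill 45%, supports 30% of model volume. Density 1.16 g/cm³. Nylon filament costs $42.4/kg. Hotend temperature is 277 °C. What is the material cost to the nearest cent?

$5.83

Interior volume = 120 − 52 = 68 cm³.
Deposited infill = 0.45 × 68, so 30.6 cm³.
Support = 0.30 × 120 = 36 cm³.
Total printed volume: 52 + 30.6 + 36 → 118.6 cm³.
Mass = 118.6 × 1.16, so 137.576 g.
At $42.4/kg: 137.576/1000 × 42.4 = $5.83.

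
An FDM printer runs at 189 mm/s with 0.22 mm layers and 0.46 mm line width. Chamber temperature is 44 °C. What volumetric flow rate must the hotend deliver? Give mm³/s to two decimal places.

19.13

Bead cross-section: 0.22 × 0.46 → 0.1012 mm².
Q = v·A = 189 × 0.1012 = 19.13 mm³/s.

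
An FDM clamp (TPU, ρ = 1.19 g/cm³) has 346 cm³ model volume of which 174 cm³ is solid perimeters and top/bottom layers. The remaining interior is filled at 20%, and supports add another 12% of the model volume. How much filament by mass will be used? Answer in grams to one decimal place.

Infill region = 346 − 174, so 172 cm³.
Infill deposited = 0.20 × 172 = 34.4 cm³.
Support = 0.12 × 346 = 41.52 cm³.
Total printed volume: 174 + 34.4 + 41.52 → 249.92 cm³.
Mass: 249.92 × 1.19 → 297.4048 g.

297.4 g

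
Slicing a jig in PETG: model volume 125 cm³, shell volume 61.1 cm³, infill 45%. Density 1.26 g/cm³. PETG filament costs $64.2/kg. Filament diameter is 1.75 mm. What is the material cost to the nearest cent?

Volume inside the shell = 125 − 61.1, so 63.9 cm³.
Infill volume = 0.45 × 63.9 = 28.755 cm³.
Total extruded = 61.1 + 28.755 = 89.855 cm³.
Mass = 89.855 × 1.26, so 113.2173 g.
Cost = 113.2173 g / 1000 × $64.2/kg = $7.27.

$7.27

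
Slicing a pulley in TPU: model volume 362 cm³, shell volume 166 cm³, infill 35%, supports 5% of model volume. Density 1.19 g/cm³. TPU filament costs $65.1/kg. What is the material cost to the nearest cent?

$19.58

Volume inside the shell = 362 − 166 = 196 cm³.
Infill volume = 0.35 × 196 = 68.6 cm³.
Support = 0.05 × 362 = 18.1 cm³.
Deposited volume = 166 + 68.6 + 18.1 = 252.7 cm³.
Mass = 252.7 × 1.19 = 300.713 g.
At $65.1/kg: 300.713/1000 × 65.1 = $19.58.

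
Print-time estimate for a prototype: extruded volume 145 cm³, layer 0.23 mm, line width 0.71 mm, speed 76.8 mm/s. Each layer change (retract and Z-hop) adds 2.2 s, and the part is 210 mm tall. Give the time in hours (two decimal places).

Extrusion cross-section: 0.23 × 0.71 → 0.1633 mm².
Toolpath length = 145 cm³ / 0.1633 mm² = 145000 / 0.1633 = 887936.3 mm.
Extrusion time = 887936.3 / 76.8, so 11561.7 s.
Layer count = ceil(210 / 0.23) = 914.
Z-hop total: 914 × 2.2 → 2010.8 s.
Total = 11561.7 + 2010.8 = 13572.5 s = 3.77 hours.

3.77 hours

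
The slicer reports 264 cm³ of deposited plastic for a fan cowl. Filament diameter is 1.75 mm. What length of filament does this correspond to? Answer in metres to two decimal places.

109.76 m

Filament cross-section = π × (1.75/2)² = 2.4053 mm².
L = 264000 mm³ / 2.4053 mm² = 109757.62 mm, i.e. 109.76 m.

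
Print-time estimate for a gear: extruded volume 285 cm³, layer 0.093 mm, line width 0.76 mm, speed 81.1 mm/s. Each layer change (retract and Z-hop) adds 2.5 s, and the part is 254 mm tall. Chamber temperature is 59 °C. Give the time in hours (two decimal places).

15.71 hours

Bead cross-section: 0.093 × 0.76 → 0.07068 mm².
Path length: 285000 mm³ / 0.07068 mm² → 4032258.1 mm.
Print-move time: 4032258.1 / 81.1 → 49719.6 s.
Layers = ⌈254/0.093⌉ = 2732.
Non-print overhead: 2732 × 2.5 → 6830 s.
Total = 49719.6 + 6830 = 56549.6 s = 15.71 hours.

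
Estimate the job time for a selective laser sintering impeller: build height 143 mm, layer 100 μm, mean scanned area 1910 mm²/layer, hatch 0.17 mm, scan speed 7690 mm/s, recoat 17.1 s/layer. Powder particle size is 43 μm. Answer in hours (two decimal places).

Layer count = ceil(143 / 0.1) = 1430.
Per-layer scan distance = 1910 / 0.17, so 11235.3 mm.
Scan time per layer = 11235.3 / 7690 = 1.461 s.
Time per layer: 1.461 + 17.1 → 18.561 s.
Build time = 1430 × 18.561 = 26542.23 s = 7.37 hours.

7.37 hours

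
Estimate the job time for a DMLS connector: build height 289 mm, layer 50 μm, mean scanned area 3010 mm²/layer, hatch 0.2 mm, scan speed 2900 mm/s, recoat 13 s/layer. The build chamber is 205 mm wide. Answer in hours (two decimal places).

Layers = ⌈289/0.05⌉ = 5780.
Scan path per layer: 3010 / 0.2 → 15050 mm.
Laser time per layer = 15050 / 2900, so 5.1897 s.
Per-layer time = 5.1897 + 13, so 18.1897 s.
5780 layers × 18.1897 s/layer = 105136.466 s, i.e. 29.20 hours.

29.20 hours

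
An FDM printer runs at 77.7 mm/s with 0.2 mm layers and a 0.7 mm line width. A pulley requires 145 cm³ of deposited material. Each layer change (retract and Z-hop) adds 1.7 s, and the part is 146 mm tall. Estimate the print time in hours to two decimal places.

Line area: 0.2 × 0.7 → 0.14 mm².
Toolpath length = 145 cm³ / 0.14 mm² = 145000 / 0.14 = 1035714.3 mm.
Extrusion time = 1035714.3 / 77.7, so 13329.7 s.
Layer count = ceil(146 / 0.2) = 730.
Z-hop total = 730 × 1.7, so 1241 s.
Total = 13329.7 + 1241 = 14570.7 s = 4.05 hours.

4.05 hours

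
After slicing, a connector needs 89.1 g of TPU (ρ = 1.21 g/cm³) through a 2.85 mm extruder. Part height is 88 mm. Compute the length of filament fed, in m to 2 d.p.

11.54 m

Volume = 89.1 g / 1.21 g·cm⁻³ = 73.6364 cm³ = 73636.4 mm³.
A = π r² = π × 1.425² = 6.3794 mm².
Length = 73636.4 / 6.3794 = 11542.84 mm = 11.54 m.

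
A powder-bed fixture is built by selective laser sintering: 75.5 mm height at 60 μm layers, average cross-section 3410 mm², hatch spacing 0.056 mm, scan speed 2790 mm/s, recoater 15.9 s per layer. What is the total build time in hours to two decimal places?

Layers = ⌈75.5/0.06⌉ = 1259.
Hatch length per layer = 3410 / 0.056 = 60892.9 mm.
Per-layer scan time = 60892.9 / 2790 = 21.8254 s.
Layer cycle = 21.8254 + 15.9 = 37.7254 s.
Build time = 1259 × 37.7254 = 47496.2786 s = 13.19 hours.

13.19 hours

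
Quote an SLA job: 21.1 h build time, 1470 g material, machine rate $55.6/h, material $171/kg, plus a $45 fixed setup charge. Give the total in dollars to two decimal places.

$1469.53

Machine-time cost = 55.6 × 21.1, so $1173.16.
Material cost = 171 × 1470/1000 = $251.37.
Total = 1173.16 + 251.37 + 45 = $1469.53.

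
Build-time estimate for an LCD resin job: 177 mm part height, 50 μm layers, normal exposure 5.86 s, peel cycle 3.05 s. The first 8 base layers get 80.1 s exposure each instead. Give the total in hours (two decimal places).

Layers = ⌈177/0.05⌉ = 3540.
Bottom layers = 8 × (80.1 + 3.05) = 665.2 s.
Regular layers = 3532 × (5.86 + 3.05) = 31470.12 s.
Sum: 665.2 + 31470.12 = 32135.32 s → 8.93 hours.

8.93 hours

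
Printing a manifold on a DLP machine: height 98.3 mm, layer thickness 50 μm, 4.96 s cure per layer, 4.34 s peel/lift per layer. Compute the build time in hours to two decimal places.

5.08 hours

Number of layers: 98.3 / 0.05 → 1966 (rounded up).
Each layer takes = 4.96 + 4.34 = 9.3 s.
Total = 1966 × 9.3 = 18283.8 s = 5.08 hours.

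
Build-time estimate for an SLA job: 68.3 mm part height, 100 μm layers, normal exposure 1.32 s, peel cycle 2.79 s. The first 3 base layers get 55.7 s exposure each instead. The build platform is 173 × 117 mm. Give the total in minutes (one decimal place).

49.5 minutes

Layer count = ceil(68.3 / 0.1) = 683.
Burn-in layers = 3 × (55.7 + 2.79), so 175.47 s.
Remaining layers: 680 × (1.32 + 2.79) → 2794.8 s.
Total = 175.47 + 2794.8 = 2970.27 s = 49.5 minutes.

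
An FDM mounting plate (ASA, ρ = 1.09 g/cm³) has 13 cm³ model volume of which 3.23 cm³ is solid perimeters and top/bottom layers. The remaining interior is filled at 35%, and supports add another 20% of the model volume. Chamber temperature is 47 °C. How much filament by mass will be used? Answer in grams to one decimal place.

Infill region = 13 − 3.23 = 9.77 cm³.
Infill deposited: 0.35 × 9.77 → 3.4195 cm³.
Support: 0.20 × 13 → 2.6 cm³.
Total printed volume = 3.23 + 3.4195 + 2.6, so 9.2495 cm³.
Mass: 9.2495 × 1.09 → 10.081955 g.

10.1 g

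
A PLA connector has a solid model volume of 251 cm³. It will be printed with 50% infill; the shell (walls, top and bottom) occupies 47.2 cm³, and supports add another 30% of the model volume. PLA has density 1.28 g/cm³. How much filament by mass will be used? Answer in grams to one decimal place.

287.2 g

Infill region = 251 − 47.2 = 203.8 cm³.
Infill deposited = 0.50 × 203.8 = 101.9 cm³.
Support = 0.30 × 251, so 75.3 cm³.
Total extruded = 47.2 + 101.9 + 75.3, so 224.4 cm³.
Mass = 224.4 × 1.28, so 287.232 g.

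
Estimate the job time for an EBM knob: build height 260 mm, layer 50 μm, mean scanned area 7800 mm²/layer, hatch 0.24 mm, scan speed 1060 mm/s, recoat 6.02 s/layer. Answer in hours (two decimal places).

52.98 hours

Number of layers: 260 / 0.05 → 5200 (rounded up).
Scan path per layer = 7800 / 0.24, so 32500 mm.
Scan time per layer = 32500 / 1060 = 30.6604 s.
Layer cycle = 30.6604 + 6.02 = 36.6804 s.
Build time = 5200 × 36.6804 = 190738.08 s = 52.98 hours.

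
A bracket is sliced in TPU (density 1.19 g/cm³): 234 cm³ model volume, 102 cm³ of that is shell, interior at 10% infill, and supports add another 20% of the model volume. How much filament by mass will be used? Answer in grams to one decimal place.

192.8 g

Interior volume = 234 − 102 = 132 cm³.
Infill volume: 0.10 × 132 → 13.2 cm³.
Support: 0.20 × 234 → 46.8 cm³.
Total extruded: 102 + 13.2 + 46.8 → 162 cm³.
Mass: 162 × 1.19 → 192.78 g.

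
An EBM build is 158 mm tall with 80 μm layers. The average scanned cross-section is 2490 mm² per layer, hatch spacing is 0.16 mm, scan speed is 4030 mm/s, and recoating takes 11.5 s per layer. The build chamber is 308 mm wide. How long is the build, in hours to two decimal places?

8.43 hours

Layer count = ceil(158 / 0.08) = 1975.
Hatch length per layer = 2490 / 0.16 = 15562.5 mm.
Scan time per layer = 15562.5 / 4030, so 3.8617 s.
Time per layer: 3.8617 + 11.5 → 15.3617 s.
Total: 1975 × 15.3617 s = 30339.3575 s → 8.43 hours.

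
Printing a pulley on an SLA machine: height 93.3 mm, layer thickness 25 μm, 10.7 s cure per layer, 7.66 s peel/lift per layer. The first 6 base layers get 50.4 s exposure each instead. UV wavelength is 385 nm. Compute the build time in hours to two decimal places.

Layer count = ceil(93.3 / 0.025) = 3732.
Base layers = 6 × (50.4 + 7.66) = 348.36 s.
Normal layers = 3726 × (10.7 + 7.66), so 68409.36 s.
Sum: 348.36 + 68409.36 = 68757.72 s → 19.10 hours.

19.10 hours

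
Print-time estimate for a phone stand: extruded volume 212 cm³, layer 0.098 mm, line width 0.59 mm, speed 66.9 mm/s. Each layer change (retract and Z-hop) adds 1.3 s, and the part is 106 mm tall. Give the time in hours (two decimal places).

Bead cross-section = 0.098 × 0.59 = 0.05782 mm².
Toolpath length = 212 cm³ / 0.05782 mm² = 212000 / 0.05782 = 3666551.4 mm.
Print-move time = 3666551.4 / 66.9, so 54806.4 s.
Number of layers: 106 / 0.098 → 1082 (rounded up).
Layer-change overhead = 1082 × 1.3 = 1406.6 s.
Total = 54806.4 + 1406.6 = 56213 s = 15.61 hours.

15.61 hours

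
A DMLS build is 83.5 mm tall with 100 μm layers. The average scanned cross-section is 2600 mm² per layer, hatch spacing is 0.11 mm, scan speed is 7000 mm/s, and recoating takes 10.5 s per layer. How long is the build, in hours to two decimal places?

3.22 hours

Number of layers: 83.5 / 0.1 → 835 (rounded up).
Per-layer scan distance: 2600 / 0.11 → 23636.4 mm.
Laser time per layer = 23636.4 / 7000, so 3.3766 s.
Time per layer = 3.3766 + 10.5 = 13.8766 s.
Total: 835 × 13.8766 s = 11586.961 s → 3.22 hours.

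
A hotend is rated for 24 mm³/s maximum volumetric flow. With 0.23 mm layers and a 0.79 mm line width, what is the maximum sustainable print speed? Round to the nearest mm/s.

132 mm/s

Extrusion cross-section: 0.23 × 0.79 → 0.1817 mm².
v_max = Q/A = 24/0.1817 = 132.09 mm/s → 132 mm/s.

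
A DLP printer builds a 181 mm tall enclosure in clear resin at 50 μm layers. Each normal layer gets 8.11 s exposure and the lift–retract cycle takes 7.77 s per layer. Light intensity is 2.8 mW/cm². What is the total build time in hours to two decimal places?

Layer count = ceil(181 / 0.05) = 3620.
Cycle time = 8.11 + 7.77 = 15.88 s.
Total = 3620 × 15.88 = 57485.6 s = 15.97 hours.

15.97 hours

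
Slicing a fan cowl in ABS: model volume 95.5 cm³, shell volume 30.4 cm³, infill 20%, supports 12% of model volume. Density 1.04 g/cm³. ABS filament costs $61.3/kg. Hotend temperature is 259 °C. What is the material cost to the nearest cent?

$3.50

Interior volume = 95.5 − 30.4 = 65.1 cm³.
Infill deposited: 0.20 × 65.1 → 13.02 cm³.
Support = 0.12 × 95.5 = 11.46 cm³.
Total printed volume = 30.4 + 13.02 + 11.46, so 54.88 cm³.
Mass: 54.88 × 1.04 → 57.0752 g.
At $61.3/kg: 57.0752/1000 × 61.3 = $3.50.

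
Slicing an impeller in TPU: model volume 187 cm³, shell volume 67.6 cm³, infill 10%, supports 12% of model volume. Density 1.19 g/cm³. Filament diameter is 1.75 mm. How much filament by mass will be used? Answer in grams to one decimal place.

121.4 g

Volume inside the shell: 187 − 67.6 → 119.4 cm³.
Deposited infill = 0.10 × 119.4, so 11.94 cm³.
Support: 0.12 × 187 → 22.44 cm³.
Deposited volume = 67.6 + 11.94 + 22.44 = 101.98 cm³.
Mass: 101.98 × 1.19 → 121.3562 g.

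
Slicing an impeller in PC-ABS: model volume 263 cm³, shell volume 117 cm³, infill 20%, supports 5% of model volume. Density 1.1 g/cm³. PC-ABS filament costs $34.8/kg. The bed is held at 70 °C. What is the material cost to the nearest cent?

$6.10

Volume inside the shell = 263 − 117 = 146 cm³.
Infill volume: 0.20 × 146 → 29.2 cm³.
Support = 0.05 × 263 = 13.15 cm³.
Deposited volume = 117 + 29.2 + 13.15 = 159.35 cm³.
Mass = 159.35 × 1.1, so 175.285 g.
At $34.8/kg: 175.285/1000 × 34.8 = $6.10.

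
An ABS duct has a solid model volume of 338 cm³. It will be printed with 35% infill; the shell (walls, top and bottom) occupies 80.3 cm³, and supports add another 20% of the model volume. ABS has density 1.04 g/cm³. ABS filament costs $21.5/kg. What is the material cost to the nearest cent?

Volume inside the shell: 338 − 80.3 → 257.7 cm³.
Infill deposited = 0.35 × 257.7, so 90.195 cm³.
Support = 0.20 × 338 = 67.6 cm³.
Deposited volume = 80.3 + 90.195 + 67.6 = 238.095 cm³.
Mass: 238.095 × 1.04 → 247.6188 g.
At $21.5/kg: 247.6188/1000 × 21.5 = $5.32.

$5.32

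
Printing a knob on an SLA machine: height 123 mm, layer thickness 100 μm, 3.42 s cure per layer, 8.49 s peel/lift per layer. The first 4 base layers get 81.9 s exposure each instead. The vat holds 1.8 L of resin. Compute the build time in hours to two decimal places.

4.16 hours

Layer count = ceil(123 / 0.1) = 1230.
Burn-in layers = 4 × (81.9 + 8.49) = 361.56 s.
Normal layers = 1226 × (3.42 + 8.49) = 14601.66 s.
Total = 361.56 + 14601.66 = 14963.22 s = 4.16 hours.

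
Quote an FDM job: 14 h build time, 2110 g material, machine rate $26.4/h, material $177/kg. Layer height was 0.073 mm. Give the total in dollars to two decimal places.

$743.07

Time charge = 26.4 × 14 = $369.60.
Material charge: 177 × 2110/1000 → $373.47.
Total = 369.60 + 373.47 = $743.07.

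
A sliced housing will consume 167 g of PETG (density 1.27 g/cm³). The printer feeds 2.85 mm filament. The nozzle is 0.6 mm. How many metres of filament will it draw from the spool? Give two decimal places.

20.61 m

Volume = 167 g / 1.27 g·cm⁻³ = 131.4961 cm³ = 131496.1 mm³.
Filament cross-section = π × (2.85/2)² = 6.3794 mm².
L = V/A = 131496.1/6.3794 = 20612.61 mm → 20.61 m.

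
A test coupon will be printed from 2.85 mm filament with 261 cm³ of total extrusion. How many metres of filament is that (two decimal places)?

Filament cross-section = π × (2.85/2)² = 6.3794 mm².
L = 261000 mm³ / 6.3794 mm² = 40912.94 mm, i.e. 40.91 m.

40.91 m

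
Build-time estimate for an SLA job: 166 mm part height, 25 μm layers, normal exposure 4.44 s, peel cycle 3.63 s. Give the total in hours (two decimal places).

Layers = ⌈166/0.025⌉ = 6640.
Each layer takes: 4.44 + 3.63 → 8.07 s.
Total = 6640 × 8.07 = 53584.8 s = 14.88 hours.

14.88 hours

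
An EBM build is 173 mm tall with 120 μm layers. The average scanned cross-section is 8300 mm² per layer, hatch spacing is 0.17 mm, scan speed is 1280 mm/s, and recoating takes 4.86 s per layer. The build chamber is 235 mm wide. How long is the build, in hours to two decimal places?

17.23 hours

Layers = ⌈173/0.12⌉ = 1442.
Scan path per layer = 8300 / 0.17, so 48823.5 mm.
Beam time per layer = 48823.5 / 1280 = 38.1434 s.
Time per layer = 38.1434 + 4.86, so 43.0034 s.
Build time = 1442 × 43.0034 = 62010.9028 s = 17.23 hours.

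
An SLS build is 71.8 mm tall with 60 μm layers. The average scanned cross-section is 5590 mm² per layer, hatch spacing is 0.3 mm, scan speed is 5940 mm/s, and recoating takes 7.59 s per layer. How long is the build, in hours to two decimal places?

3.57 hours

Layers = ⌈71.8/0.06⌉ = 1197.
Scan path per layer = 5590 / 0.3, so 18633.3 mm.
Per-layer scan time = 18633.3 / 5940, so 3.1369 s.
Time per layer = 3.1369 + 7.59, so 10.7269 s.
1197 layers × 10.7269 s/layer = 12840.0993 s, i.e. 3.57 hours.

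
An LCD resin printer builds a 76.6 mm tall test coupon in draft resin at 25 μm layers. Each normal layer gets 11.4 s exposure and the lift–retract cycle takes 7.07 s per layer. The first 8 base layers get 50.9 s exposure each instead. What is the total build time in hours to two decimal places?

Layers = ⌈76.6/0.025⌉ = 3064.
Base layers = 8 × (50.9 + 7.07), so 463.76 s.
Remaining layers = 3056 × (11.4 + 7.07), so 56444.32 s.
Total = 463.76 + 56444.32 = 56908.08 s = 15.81 hours.

15.81 hours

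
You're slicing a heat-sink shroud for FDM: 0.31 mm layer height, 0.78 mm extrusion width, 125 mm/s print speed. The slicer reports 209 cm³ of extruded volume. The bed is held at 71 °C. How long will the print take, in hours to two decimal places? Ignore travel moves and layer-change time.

Bead cross-section = 0.31 × 0.78 = 0.2418 mm².
Total extruded path = 209000/0.2418 = 864350.7 mm.
Print-move time = 864350.7 / 125, so 6914.8 s.
In the requested units: 6914.8 s = 1.92 hours.

1.92 hours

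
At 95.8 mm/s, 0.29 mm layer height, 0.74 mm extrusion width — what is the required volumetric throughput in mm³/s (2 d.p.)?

Bead cross-section = 0.29 × 0.74 = 0.2146 mm².
Q = v·A = 95.8 × 0.2146 = 20.56 mm³/s.

20.56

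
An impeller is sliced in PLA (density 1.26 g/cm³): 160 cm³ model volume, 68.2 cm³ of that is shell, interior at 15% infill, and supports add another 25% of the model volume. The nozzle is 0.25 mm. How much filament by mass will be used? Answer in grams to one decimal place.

Volume inside the shell = 160 − 68.2, so 91.8 cm³.
Infill volume = 0.15 × 91.8 = 13.77 cm³.
Support: 0.25 × 160 → 40 cm³.
Deposited volume: 68.2 + 13.77 + 40 → 121.97 cm³.
Mass: 121.97 × 1.26 → 153.6822 g.

153.7 g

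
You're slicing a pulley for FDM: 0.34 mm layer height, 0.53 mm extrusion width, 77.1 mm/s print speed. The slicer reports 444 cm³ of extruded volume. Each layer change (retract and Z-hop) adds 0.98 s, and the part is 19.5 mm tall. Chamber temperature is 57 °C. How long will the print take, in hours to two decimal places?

8.89 hours

Bead cross-section: 0.34 × 0.53 → 0.1802 mm².
Toolpath length = 444 cm³ / 0.1802 mm² = 444000 / 0.1802 = 2463929 mm.
Print-move time = 2463929 / 77.1 = 31957.6 s.
Number of layers: 19.5 / 0.34 → 58 (rounded up).
Z-hop total: 58 × 0.98 → 56.84 s.
Altogether 31957.6 + 56.84 = 32014.44 s, i.e. 8.89 hours.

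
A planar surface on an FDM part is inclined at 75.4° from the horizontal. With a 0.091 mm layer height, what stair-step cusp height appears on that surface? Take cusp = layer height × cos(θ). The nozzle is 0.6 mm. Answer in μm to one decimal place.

h_c = t·cos θ = 0.091 × 0.2521 = 0.022941 mm (22.9 μm).

22.9 μm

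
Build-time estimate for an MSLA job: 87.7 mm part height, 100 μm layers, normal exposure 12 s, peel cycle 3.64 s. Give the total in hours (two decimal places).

3.81 hours

Layers = ⌈87.7/0.1⌉ = 877.
Per-layer time = 12 + 3.64, so 15.64 s.
Total = 877 × 15.64 = 13716.28 s = 3.81 hours.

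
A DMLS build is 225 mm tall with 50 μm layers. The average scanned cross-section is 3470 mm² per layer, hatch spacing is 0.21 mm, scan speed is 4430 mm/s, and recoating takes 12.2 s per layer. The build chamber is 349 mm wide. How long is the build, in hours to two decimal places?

Number of layers: 225 / 0.05 → 4500 (rounded up).
Scan path per layer = 3470 / 0.21 = 16523.8 mm.
Per-layer scan time: 16523.8 / 4430 → 3.73 s.
Per-layer time: 3.73 + 12.2 → 15.93 s.
Build time = 4500 × 15.93 = 71685 s = 19.91 hours.

19.91 hours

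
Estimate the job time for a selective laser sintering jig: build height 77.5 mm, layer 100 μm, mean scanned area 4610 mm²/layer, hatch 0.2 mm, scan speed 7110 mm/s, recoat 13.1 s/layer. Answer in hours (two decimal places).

Layers = ⌈77.5/0.1⌉ = 775.
Scan path per layer = 4610 / 0.2, so 23050 mm.
Per-layer scan time = 23050 / 7110, so 3.2419 s.
Per-layer time: 3.2419 + 13.1 → 16.3419 s.
Build time = 775 × 16.3419 = 12664.9725 s = 3.52 hours.

3.52 hours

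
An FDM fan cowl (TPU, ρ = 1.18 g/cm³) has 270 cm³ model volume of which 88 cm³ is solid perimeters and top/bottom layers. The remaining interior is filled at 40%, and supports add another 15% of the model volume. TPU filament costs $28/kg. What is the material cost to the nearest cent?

$6.65

Volume inside the shell: 270 − 88 → 182 cm³.
Infill volume = 0.40 × 182, so 72.8 cm³.
Support = 0.15 × 270 = 40.5 cm³.
Total extruded = 88 + 72.8 + 40.5, so 201.3 cm³.
Mass = 201.3 × 1.18, so 237.534 g.
Cost = 237.534 g / 1000 × $28/kg = $6.65.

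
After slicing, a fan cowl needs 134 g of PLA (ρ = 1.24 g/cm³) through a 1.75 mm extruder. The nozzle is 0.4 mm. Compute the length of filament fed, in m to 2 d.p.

44.93 m

Extruded volume: 134/1.24 = 108.0645 cm³ (108064.5 mm³).
Cross-section of 1.75 mm filament: π·(1.75/2)² = 2.4053 mm².
L = V/A = 108064.5/2.4053 = 44927.66 mm → 44.93 m.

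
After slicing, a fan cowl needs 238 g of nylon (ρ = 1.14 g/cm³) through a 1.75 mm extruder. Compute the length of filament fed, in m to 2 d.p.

Extruded volume: 238/1.14 = 208.7719 cm³ (208771.9 mm³).
A = π r² = π × 0.875² = 2.4053 mm².
Length = 208771.9 / 2.4053 = 86796.62 mm = 86.80 m.

86.80 m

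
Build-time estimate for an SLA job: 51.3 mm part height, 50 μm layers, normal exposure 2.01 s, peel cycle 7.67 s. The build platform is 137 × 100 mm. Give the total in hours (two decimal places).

2.76 hours

Layer count = ceil(51.3 / 0.05) = 1026.
Cycle time: 2.01 + 7.67 → 9.68 s.
Build time: 1026 × 9.68 s = 9931.68 s, i.e. 2.76 hours.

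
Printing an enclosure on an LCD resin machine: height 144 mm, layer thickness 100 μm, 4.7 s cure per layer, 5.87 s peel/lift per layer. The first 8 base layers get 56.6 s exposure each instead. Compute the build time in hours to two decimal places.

Layer count = ceil(144 / 0.1) = 1440.
Bottom layers = 8 × (56.6 + 5.87), so 499.76 s.
Regular layers: 1432 × (4.7 + 5.87) → 15136.24 s.
Total = 499.76 + 15136.24 = 15636 s = 4.34 hours.

4.34 hours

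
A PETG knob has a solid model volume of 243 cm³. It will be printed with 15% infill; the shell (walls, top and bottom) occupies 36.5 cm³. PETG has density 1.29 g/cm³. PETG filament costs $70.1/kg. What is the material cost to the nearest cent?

$6.10

Interior volume = 243 − 36.5 = 206.5 cm³.
Infill volume: 0.15 × 206.5 → 30.975 cm³.
Deposited volume = 36.5 + 30.975, so 67.475 cm³.
Mass = 67.475 × 1.29 = 87.04275 g.
At $70.1/kg: 87.04275/1000 × 70.1 = $6.10.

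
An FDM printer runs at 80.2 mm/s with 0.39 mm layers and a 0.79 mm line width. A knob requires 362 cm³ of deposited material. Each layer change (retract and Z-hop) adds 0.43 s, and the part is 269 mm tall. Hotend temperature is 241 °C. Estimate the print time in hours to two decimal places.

4.15 hours

Extrusion cross-section: 0.39 × 0.79 → 0.3081 mm².
Total extruded path = 362000/0.3081 = 1174943.2 mm.
Print-move time = 1174943.2 / 80.2 = 14650.2 s.
Layer count = ceil(269 / 0.39) = 690.
Non-print overhead: 690 × 0.43 → 296.7 s.
Altogether 14650.2 + 296.7 = 14946.9 s, i.e. 4.15 hours.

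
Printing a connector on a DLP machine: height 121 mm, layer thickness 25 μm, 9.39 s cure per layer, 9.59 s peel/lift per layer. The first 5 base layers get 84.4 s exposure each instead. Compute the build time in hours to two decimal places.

25.62 hours

Layer count = ceil(121 / 0.025) = 4840.
Burn-in layers = 5 × (84.4 + 9.59), so 469.95 s.
Regular layers: 4835 × (9.39 + 9.59) → 91768.3 s.
Total = 469.95 + 91768.3 = 92238.25 s = 25.62 hours.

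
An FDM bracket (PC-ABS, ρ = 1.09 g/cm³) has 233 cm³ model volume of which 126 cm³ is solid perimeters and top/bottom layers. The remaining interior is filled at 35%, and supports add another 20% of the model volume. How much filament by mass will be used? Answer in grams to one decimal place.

229.0 g

Infill region = 233 − 126, so 107 cm³.
Deposited infill = 0.35 × 107, so 37.45 cm³.
Support: 0.20 × 233 → 46.6 cm³.
Total printed volume = 126 + 37.45 + 46.6, so 210.05 cm³.
Mass: 210.05 × 1.09 → 228.9545 g.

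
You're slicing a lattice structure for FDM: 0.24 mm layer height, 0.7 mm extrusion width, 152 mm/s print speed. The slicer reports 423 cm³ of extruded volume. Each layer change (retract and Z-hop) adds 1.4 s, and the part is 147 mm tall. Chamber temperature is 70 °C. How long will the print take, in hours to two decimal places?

4.84 hours

Line area: 0.24 × 0.7 → 0.168 mm².
Path length: 423000 mm³ / 0.168 mm² → 2517857.1 mm.
Print-move time = 2517857.1 / 152 = 16564.8 s.
Layers = ⌈147/0.24⌉ = 613.
Z-hop total: 613 × 1.4 → 858.2 s.
Altogether 16564.8 + 858.2 = 17423 s, i.e. 4.84 hours.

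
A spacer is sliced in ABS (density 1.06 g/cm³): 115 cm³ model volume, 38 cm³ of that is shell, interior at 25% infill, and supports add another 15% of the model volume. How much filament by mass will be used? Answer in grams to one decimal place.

79.0 g

Infill region = 115 − 38, so 77 cm³.
Infill volume = 0.25 × 77, so 19.25 cm³.
Support = 0.15 × 115, so 17.25 cm³.
Total printed volume = 38 + 19.25 + 17.25, so 74.5 cm³.
Mass = 74.5 × 1.06, so 78.97 g.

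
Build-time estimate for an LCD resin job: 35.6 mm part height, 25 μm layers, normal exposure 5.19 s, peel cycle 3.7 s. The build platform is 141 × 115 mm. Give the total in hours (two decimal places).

3.52 hours

Layers = ⌈35.6/0.025⌉ = 1424.
Each layer takes: 5.19 + 3.7 → 8.89 s.
Total = 1424 × 8.89 = 12659.36 s = 3.52 hours.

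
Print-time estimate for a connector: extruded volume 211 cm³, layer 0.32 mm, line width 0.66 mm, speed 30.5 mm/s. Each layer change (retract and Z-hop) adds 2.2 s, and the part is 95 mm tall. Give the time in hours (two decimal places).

9.28 hours

Line area = 0.32 × 0.66, so 0.2112 mm².
Toolpath length = 211 cm³ / 0.2112 mm² = 211000 / 0.2112 = 999053 mm.
Print-move time = 999053 / 30.5, so 32755.8 s.
Layers = ⌈95/0.32⌉ = 297.
Z-hop total = 297 × 2.2 = 653.4 s.
Altogether 32755.8 + 653.4 = 33409.2 s, i.e. 9.28 hours.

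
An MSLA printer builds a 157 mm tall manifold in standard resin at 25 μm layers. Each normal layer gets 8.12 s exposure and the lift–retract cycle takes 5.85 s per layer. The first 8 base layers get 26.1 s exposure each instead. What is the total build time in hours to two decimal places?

Layer count = ceil(157 / 0.025) = 6280.
Base layers: 8 × (26.1 + 5.85) → 255.6 s.
Regular layers = 6272 × (8.12 + 5.85), so 87619.84 s.
Sum: 255.6 + 87619.84 = 87875.44 s → 24.41 hours.

24.41 hours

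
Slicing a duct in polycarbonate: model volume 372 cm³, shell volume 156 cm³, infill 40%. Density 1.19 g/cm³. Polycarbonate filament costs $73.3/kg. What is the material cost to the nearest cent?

Infill region = 372 − 156, so 216 cm³.
Infill deposited = 0.40 × 216, so 86.4 cm³.
Total printed volume: 156 + 86.4 → 242.4 cm³.
Mass = 242.4 × 1.19, so 288.456 g.
At $73.3/kg: 288.456/1000 × 73.3 = $21.14.

$21.14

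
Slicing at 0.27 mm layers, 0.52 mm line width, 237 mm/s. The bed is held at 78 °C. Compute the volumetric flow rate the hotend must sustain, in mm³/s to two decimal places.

A: 0.27 × 0.52 → 0.1404 mm².
Q = v·A = 237 × 0.1404 = 33.27 mm³/s.

33.27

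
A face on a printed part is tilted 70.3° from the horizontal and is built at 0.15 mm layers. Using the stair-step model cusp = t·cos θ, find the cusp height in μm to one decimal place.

Cusp = layer height × cos(70.3°) = 0.15 × 0.3371 = 0.050565 mm = 50.6 μm.

50.6 μm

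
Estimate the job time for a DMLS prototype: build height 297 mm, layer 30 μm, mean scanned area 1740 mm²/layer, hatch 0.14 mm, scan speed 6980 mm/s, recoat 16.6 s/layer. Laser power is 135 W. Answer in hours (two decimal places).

50.55 hours

Layer count = ceil(297 / 0.03) = 9900.
Per-layer scan distance = 1740 / 0.14, so 12428.6 mm.
Per-layer scan time = 12428.6 / 6980 = 1.7806 s.
Layer cycle = 1.7806 + 16.6 = 18.3806 s.
9900 layers × 18.3806 s/layer = 181967.94 s, i.e. 50.55 hours.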